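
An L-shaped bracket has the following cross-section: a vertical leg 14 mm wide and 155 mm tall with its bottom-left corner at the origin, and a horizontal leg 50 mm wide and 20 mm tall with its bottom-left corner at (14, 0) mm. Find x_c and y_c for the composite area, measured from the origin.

Part | A | x̄ᵢ | ȳᵢ | A·x̄ᵢ | A·ȳᵢ
vertical leg | 2170.00 | 7.00 | 77.50 | 15190.00 | 168175.00
horizontal leg | 1000.00 | 39.00 | 10.00 | 39000.00 | 10000.00
Σ | 3170.00 |  |  | 54190.00 | 178175.00
x_c = 54190.00 / 3170.00 = 17.09 mm
y_c = 178175.00 / 3170.00 = 56.21 mm

x_c = 17.09 mm, y_c = 56.21 mm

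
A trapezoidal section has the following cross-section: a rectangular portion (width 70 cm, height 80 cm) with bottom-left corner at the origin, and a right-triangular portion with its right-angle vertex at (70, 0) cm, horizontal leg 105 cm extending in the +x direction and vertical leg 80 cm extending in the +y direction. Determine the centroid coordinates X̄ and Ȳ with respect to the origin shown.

X̄ = 65.00 cm, Ȳ = 34.29 cm

rectangular portion: A = 70 × 80 = 5600.00, centroid at (35.00, 40.00).
triangular portion: A = ½·105·80 = 4200.00, centroid at (105.00, 26.67).
ΣA = 9800.00 cm²
ΣAX̄ = (5600.00)(35.00) + (4200.00)(105.00) = 637000.00 cm³
ΣAȲ = (5600.00)(40.00) + (4200.00)(26.67) = 336000.00 cm³
X̄ = 637000.00 / 9800.00 = 65.00 cm
Ȳ = 336000.00 / 9800.00 = 34.29 cm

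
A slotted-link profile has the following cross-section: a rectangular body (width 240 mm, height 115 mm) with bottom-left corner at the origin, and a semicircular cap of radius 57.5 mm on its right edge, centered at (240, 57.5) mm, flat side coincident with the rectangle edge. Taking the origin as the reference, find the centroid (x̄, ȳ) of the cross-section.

rectangular body: A = 240 × 115 = 27600.00, centroid at (120.00, 57.50).
semicircular end: A = ½π·57.5² = 5193.45, centroid at (264.40, 57.50).
ΣA = 32793.45 mm²
ΣAx̄ = (27600.00)(120.00) + (5193.45)(264.40) = 4685166.47 mm³
ΣAȳ = (27600.00)(57.50) + (5193.45)(57.50) = 1885623.11 mm³
x̄ = 4685166.47 / 32793.45 = 142.87 mm
ȳ = 1885623.11 / 32793.45 = 57.50 mm

x̄ = 142.87 mm, ȳ = 57.50 mm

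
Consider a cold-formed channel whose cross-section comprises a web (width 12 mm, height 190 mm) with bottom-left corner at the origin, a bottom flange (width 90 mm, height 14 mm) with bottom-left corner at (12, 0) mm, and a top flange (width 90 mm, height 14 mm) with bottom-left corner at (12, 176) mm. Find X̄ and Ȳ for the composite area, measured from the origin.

X̄ = 32.77 mm, Ȳ = 95.00 mm

Part | A | x̄ᵢ | ȳᵢ | A·x̄ᵢ | A·ȳᵢ
web | 2280.00 | 6.00 | 95.00 | 13680.00 | 216600.00
bottom flange | 1260.00 | 57.00 | 7.00 | 71820.00 | 8820.00
top flange | 1260.00 | 57.00 | 183.00 | 71820.00 | 230580.00
Σ | 4800.00 |  |  | 157320.00 | 456000.00
X̄ = 157320.00 / 4800.00 = 32.77 mm
Ȳ = 456000.00 / 4800.00 = 95.00 mm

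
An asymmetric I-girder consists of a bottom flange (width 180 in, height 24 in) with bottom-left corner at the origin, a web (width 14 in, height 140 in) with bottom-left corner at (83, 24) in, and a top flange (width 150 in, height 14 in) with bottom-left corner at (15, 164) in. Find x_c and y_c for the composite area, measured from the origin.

bottom flange: A = 180 × 24 = 4320.00, centroid at (90.00, 12.00).
web: A = 14 × 140 = 1960.00, centroid at (90.00, 94.00).
top flange: A = 150 × 14 = 2100.00, centroid at (90.00, 171.00).
ΣA = 8380.00 in²
ΣAx_c = (4320.00)(90.00) + (1960.00)(90.00) + (2100.00)(90.00) = 754200.00 in³
ΣAy_c = (4320.00)(12.00) + (1960.00)(94.00) + (2100.00)(171.00) = 595180.00 in³
x_c = 754200.00 / 8380.00 = 90.00 in
y_c = 595180.00 / 8380.00 = 71.02 in

x_c = 90.00 in, y_c = 71.02 in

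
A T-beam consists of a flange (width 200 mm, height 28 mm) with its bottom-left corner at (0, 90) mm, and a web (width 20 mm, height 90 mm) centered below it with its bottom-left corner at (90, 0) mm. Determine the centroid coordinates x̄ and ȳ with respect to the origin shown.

web: A = 20 × 90 = 1800.00, centroid at (100.00, 45.00).
flange: A = 200 × 28 = 5600.00, centroid at (100.00, 104.00).
ΣA = 7400.00 mm²
ΣAx̄ = (1800.00)(100.00) + (5600.00)(100.00) = 740000.00 mm³
ΣAȳ = (1800.00)(45.00) + (5600.00)(104.00) = 663400.00 mm³
x̄ = 740000.00 / 7400.00 = 100.00 mm
ȳ = 663400.00 / 7400.00 = 89.65 mm

x̄ = 100.00 mm, ȳ = 89.65 mm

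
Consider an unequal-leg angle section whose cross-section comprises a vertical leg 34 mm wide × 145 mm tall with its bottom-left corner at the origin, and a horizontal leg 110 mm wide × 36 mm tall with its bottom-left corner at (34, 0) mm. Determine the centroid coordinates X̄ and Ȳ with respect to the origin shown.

X̄ = 49.07 mm, Ȳ = 48.22 mm

Part | A | x̄ᵢ | ȳᵢ | A·x̄ᵢ | A·ȳᵢ
vertical leg | 4930.00 | 17.00 | 72.50 | 83810.00 | 357425.00
horizontal leg | 3960.00 | 89.00 | 18.00 | 352440.00 | 71280.00
Σ | 8890.00 |  |  | 436250.00 | 428705.00
X̄ = 436250.00 / 8890.00 = 49.07 mm
Ȳ = 428705.00 / 8890.00 = 48.22 mm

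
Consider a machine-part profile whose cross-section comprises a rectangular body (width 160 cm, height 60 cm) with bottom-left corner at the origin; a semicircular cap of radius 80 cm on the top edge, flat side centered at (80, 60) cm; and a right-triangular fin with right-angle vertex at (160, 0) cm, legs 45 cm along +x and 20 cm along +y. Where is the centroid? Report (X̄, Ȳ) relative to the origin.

Part | A | x̄ᵢ | ȳᵢ | A·x̄ᵢ | A·ȳᵢ
rectangular body | 9600.00 | 80.00 | 30.00 | 768000.00 | 288000.00
semicircular top | 10053.10 | 80.00 | 93.95 | 804247.72 | 944519.12
triangular fin | 450.00 | 175.00 | 6.67 | 78750.00 | 3000.00
Σ | 20103.10 |  |  | 1650997.72 | 1235519.12
X̄ = 1650997.72 / 20103.10 = 82.13 cm
Ȳ = 1235519.12 / 20103.10 = 61.46 cm

X̄ = 82.13 cm, Ȳ = 61.46 cm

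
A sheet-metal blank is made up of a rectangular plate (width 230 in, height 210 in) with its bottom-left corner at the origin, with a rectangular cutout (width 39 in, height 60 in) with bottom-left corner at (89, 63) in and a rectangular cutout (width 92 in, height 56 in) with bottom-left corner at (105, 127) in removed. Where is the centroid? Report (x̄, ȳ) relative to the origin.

x̄ = 110.83 in, ȳ = 99.38 in

Part | A | x̄ᵢ | ȳᵢ | A·x̄ᵢ | A·ȳᵢ
plate | 48300.00 | 115.00 | 105.00 | 5554500.00 | 5071500.00
hole 1 | -2340.00 | 108.50 | 93.00 | -253890.00 | -217620.00
hole 2 | -5152.00 | 151.00 | 155.00 | -777952.00 | -798560.00
Σ | 40808.00 |  |  | 4522658.00 | 4055320.00
x̄ = 4522658.00 / 40808.00 = 110.83 in
ȳ = 4055320.00 / 40808.00 = 99.38 in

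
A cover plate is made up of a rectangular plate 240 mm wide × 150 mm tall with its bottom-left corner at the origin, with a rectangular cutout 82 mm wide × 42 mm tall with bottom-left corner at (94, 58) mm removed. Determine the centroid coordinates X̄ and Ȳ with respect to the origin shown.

X̄ = 118.41 mm, Ȳ = 74.58 mm

Part | A | x̄ᵢ | ȳᵢ | A·x̄ᵢ | A·ȳᵢ
plate | 36000.00 | 120.00 | 75.00 | 4320000.00 | 2700000.00
hole | -3444.00 | 135.00 | 79.00 | -464940.00 | -272076.00
Σ | 32556.00 |  |  | 3855060.00 | 2427924.00
X̄ = 3855060.00 / 32556.00 = 118.41 mm
Ȳ = 2427924.00 / 32556.00 = 74.58 mm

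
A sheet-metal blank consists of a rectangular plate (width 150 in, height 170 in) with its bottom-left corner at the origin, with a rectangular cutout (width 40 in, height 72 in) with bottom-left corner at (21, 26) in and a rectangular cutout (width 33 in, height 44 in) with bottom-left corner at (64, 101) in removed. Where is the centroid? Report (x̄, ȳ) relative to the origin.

Part | A | x̄ᵢ | ȳᵢ | A·x̄ᵢ | A·ȳᵢ
plate | 25500.00 | 75.00 | 85.00 | 1912500.00 | 2167500.00
hole 1 | -2880.00 | 41.00 | 62.00 | -118080.00 | -178560.00
hole 2 | -1452.00 | 80.50 | 123.00 | -116886.00 | -178596.00
Σ | 21168.00 |  |  | 1677534.00 | 1810344.00
x̄ = 1677534.00 / 21168.00 = 79.25 in
ȳ = 1810344.00 / 21168.00 = 85.52 in

x̄ = 79.25 in, ȳ = 85.52 in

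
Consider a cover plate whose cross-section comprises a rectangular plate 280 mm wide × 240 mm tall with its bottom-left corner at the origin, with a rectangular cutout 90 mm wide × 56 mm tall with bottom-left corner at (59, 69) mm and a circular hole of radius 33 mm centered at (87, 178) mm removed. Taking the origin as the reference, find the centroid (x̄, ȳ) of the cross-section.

x̄ = 146.18 mm, ȳ = 118.60 mm

plate: A = 280 × 240 = 67200.00, centroid at (140.00, 120.00).
hole 1: A = −(90 × 56) = -5040.00, centroid at (104.00, 97.00).
hole 2: A = −π·33² = -3421.19, centroid at (87.00, 178.00).
ΣA = 58738.81 mm², ΣAx̄ = 8586196.09 mm³, ΣAȳ = 6966147.40 mm³.
x̄ = 8586196.09/58738.81 = 146.18 mm; ȳ = 6966147.40/58738.81 = 118.60 mm.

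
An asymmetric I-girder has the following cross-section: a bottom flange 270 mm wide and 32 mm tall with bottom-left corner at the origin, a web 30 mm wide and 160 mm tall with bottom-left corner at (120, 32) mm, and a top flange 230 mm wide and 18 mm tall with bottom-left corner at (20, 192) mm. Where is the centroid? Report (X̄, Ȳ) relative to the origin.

X̄ = 135.00 mm, Ȳ = 85.78 mm

bottom flange: A = 270 × 32 = 8640.00, centroid at (135.00, 16.00).
web: A = 30 × 160 = 4800.00, centroid at (135.00, 112.00).
top flange: A = 230 × 18 = 4140.00, centroid at (135.00, 201.00).
ΣA = 17580.00 mm², ΣAX̄ = 2373300.00 mm³, ΣAȲ = 1507980.00 mm³.
X̄ = 2373300.00/17580.00 = 135.00 mm; Ȳ = 1507980.00/17580.00 = 85.78 mm.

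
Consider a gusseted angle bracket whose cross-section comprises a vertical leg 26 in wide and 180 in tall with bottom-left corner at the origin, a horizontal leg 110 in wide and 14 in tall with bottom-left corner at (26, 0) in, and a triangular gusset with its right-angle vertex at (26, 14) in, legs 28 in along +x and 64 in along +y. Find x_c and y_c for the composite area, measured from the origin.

Part | A | x̄ᵢ | ȳᵢ | A·x̄ᵢ | A·ȳᵢ
vertical leg | 4680.00 | 13.00 | 90.00 | 60840.00 | 421200.00
horizontal leg | 1540.00 | 81.00 | 7.00 | 124740.00 | 10780.00
gusset | 896.00 | 35.33 | 35.33 | 31658.67 | 31658.67
Σ | 7116.00 |  |  | 217238.67 | 463638.67
x_c = 217238.67 / 7116.00 = 30.53 in
y_c = 463638.67 / 7116.00 = 65.15 in

x_c = 30.53 in, y_c = 65.15 in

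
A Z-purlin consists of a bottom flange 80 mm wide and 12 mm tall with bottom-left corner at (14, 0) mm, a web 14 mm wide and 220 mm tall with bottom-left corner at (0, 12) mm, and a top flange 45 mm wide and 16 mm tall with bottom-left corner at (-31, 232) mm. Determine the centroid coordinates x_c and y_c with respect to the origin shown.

x_c = 14.13 mm, y_c = 116.45 mm

Part | A | x̄ᵢ | ȳᵢ | A·x̄ᵢ | A·ȳᵢ
bottom flange | 960.00 | 54.00 | 6.00 | 51840.00 | 5760.00
web | 3080.00 | 7.00 | 122.00 | 21560.00 | 375760.00
top flange | 720.00 | -8.50 | 240.00 | -6120.00 | 172800.00
Σ | 4760.00 |  |  | 67280.00 | 554320.00
x_c = 67280.00 / 4760.00 = 14.13 mm
y_c = 554320.00 / 4760.00 = 116.45 mm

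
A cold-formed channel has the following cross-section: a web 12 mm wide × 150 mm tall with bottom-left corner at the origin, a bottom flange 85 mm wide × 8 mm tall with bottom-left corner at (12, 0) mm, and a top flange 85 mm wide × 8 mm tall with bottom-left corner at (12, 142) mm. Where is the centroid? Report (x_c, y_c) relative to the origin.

web: A = 12 × 150 = 1800.00, centroid at (6.00, 75.00).
bottom flange: A = 85 × 8 = 680.00, centroid at (54.50, 4.00).
top flange: A = 85 × 8 = 680.00, centroid at (54.50, 146.00).
ΣA = 3160.00 mm², ΣAx_c = 84920.00 mm³, ΣAy_c = 237000.00 mm³.
x_c = 84920.00/3160.00 = 26.87 mm; y_c = 237000.00/3160.00 = 75.00 mm.

x_c = 26.87 mm, y_c = 75.00 mm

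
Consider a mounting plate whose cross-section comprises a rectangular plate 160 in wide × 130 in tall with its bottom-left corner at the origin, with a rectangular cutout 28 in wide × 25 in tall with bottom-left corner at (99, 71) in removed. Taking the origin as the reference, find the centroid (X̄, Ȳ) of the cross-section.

plate: A = 160 × 130 = 20800.00, centroid at (80.00, 65.00).
hole: A = −(28 × 25) = -700.00, centroid at (113.00, 83.50).
ΣA = 20100.00 in², ΣAX̄ = 1584900.00 in³, ΣAȲ = 1293550.00 in³.
X̄ = 1584900.00/20100.00 = 78.85 in; Ȳ = 1293550.00/20100.00 = 64.36 in.

X̄ = 78.85 in, Ȳ = 64.36 in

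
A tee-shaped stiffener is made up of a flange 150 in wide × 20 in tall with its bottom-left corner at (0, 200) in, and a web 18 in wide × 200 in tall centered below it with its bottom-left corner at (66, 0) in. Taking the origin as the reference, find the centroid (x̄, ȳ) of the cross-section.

Part | A | x̄ᵢ | ȳᵢ | A·x̄ᵢ | A·ȳᵢ
web | 3600.00 | 75.00 | 100.00 | 270000.00 | 360000.00
flange | 3000.00 | 75.00 | 210.00 | 225000.00 | 630000.00
Σ | 6600.00 |  |  | 495000.00 | 990000.00
x̄ = 495000.00 / 6600.00 = 75.00 in
ȳ = 990000.00 / 6600.00 = 150.00 in

x̄ = 75.00 in, ȳ = 150.00 in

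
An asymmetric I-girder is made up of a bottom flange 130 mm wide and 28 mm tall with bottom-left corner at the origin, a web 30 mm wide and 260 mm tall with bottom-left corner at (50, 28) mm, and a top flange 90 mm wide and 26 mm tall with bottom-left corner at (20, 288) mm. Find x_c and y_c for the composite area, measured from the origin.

x_c = 65.00 mm, y_c = 144.25 mm

bottom flange: A = 130 × 28 = 3640.00, centroid at (65.00, 14.00).
web: A = 30 × 260 = 7800.00, centroid at (65.00, 158.00).
top flange: A = 90 × 26 = 2340.00, centroid at (65.00, 301.00).
ΣA = 13780.00 mm²
ΣAx_c = (3640.00)(65.00) + (7800.00)(65.00) + (2340.00)(65.00) = 895700.00 mm³
ΣAy_c = (3640.00)(14.00) + (7800.00)(158.00) + (2340.00)(301.00) = 1987700.00 mm³
x_c = 895700.00 / 13780.00 = 65.00 mm
y_c = 1987700.00 / 13780.00 = 144.25 mm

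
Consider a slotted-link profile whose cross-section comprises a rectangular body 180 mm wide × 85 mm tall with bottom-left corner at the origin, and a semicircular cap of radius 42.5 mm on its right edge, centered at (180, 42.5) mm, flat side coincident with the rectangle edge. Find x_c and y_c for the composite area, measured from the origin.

x_c = 106.90 mm, y_c = 42.50 mm

rectangular body: A = 180 × 85 = 15300.00, centroid at (90.00, 42.50).
semicircular end: A = ½π·42.5² = 2837.25, centroid at (198.04, 42.50).
ΣA = 18137.25 mm²
ΣAx_c = (15300.00)(90.00) + (2837.25)(198.04) = 1938882.24 mm³
ΣAy_c = (15300.00)(42.50) + (2837.25)(42.50) = 770833.16 mm³
x_c = 1938882.24 / 18137.25 = 106.90 mm
y_c = 770833.16 / 18137.25 = 42.50 mm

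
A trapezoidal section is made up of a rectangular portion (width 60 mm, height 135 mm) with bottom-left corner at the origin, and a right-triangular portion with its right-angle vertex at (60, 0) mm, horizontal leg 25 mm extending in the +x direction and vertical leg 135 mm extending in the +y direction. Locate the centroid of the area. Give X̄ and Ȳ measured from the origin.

X̄ = 36.61 mm, Ȳ = 63.62 mm

rectangular portion: A = 60 × 135 = 8100.00, centroid at (30.00, 67.50).
triangular portion: A = ½·25·135 = 1687.50, centroid at (68.33, 45.00).
ΣA = 9787.50 mm²
ΣAX̄ = (8100.00)(30.00) + (1687.50)(68.33) = 358312.50 mm³
ΣAȲ = (8100.00)(67.50) + (1687.50)(45.00) = 622687.50 mm³
X̄ = 358312.50 / 9787.50 = 36.61 mm
Ȳ = 622687.50 / 9787.50 = 63.62 mm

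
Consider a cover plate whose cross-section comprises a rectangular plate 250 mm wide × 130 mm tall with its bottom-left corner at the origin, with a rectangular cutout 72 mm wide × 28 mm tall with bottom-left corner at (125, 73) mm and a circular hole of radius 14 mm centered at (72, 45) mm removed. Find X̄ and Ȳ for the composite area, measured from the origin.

X̄ = 123.66 mm, Ȳ = 63.93 mm

plate: A = 250 × 130 = 32500.00, centroid at (125.00, 65.00).
hole 1: A = −(72 × 28) = -2016.00, centroid at (161.00, 87.00).
hole 2: A = −π·14² = -615.75, centroid at (72.00, 45.00).
ΣA = 29868.25 mm²
ΣAX̄ = (32500.00)(125.00) + (-2016.00)(161.00) + (-615.75)(72.00) = 3693589.84 mm³
ΣAȲ = (32500.00)(65.00) + (-2016.00)(87.00) + (-615.75)(45.00) = 1909399.15 mm³
X̄ = 3693589.84 / 29868.25 = 123.66 mm
Ȳ = 1909399.15 / 29868.25 = 63.93 mm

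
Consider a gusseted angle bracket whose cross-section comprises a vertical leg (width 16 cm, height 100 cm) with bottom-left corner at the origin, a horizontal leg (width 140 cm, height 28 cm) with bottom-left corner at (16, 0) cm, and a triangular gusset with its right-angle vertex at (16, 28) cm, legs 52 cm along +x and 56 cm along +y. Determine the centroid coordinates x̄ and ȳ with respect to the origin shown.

x̄ = 57.12 cm, ȳ = 29.07 cm

vertical leg: A = 16 × 100 = 1600.00, centroid at (8.00, 50.00).
horizontal leg: A = 140 × 28 = 3920.00, centroid at (86.00, 14.00).
gusset: A = ½·52·56 = 1456.00, centroid at (33.33, 46.67).
ΣA = 6976.00 cm², ΣAx̄ = 398453.33 cm³, ΣAȳ = 202826.67 cm³.
x̄ = 398453.33/6976.00 = 57.12 cm; ȳ = 202826.67/6976.00 = 29.07 cm.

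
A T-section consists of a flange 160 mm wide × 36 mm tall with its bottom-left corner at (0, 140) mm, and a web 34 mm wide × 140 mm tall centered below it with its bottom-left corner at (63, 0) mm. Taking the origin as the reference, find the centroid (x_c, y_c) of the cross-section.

x_c = 80.00 mm, y_c = 118.18 mm

Part | A | x̄ᵢ | ȳᵢ | A·x̄ᵢ | A·ȳᵢ
web | 4760.00 | 80.00 | 70.00 | 380800.00 | 333200.00
flange | 5760.00 | 80.00 | 158.00 | 460800.00 | 910080.00
Σ | 10520.00 |  |  | 841600.00 | 1243280.00
x_c = 841600.00 / 10520.00 = 80.00 mm
y_c = 1243280.00 / 10520.00 = 118.18 mm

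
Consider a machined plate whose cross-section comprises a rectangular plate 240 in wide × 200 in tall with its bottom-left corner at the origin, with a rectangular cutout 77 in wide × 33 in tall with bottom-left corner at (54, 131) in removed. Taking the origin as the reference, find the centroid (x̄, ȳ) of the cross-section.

x̄ = 121.54 in, ȳ = 97.34 in

plate: A = 240 × 200 = 48000.00, centroid at (120.00, 100.00).
hole: A = −(77 × 33) = -2541.00, centroid at (92.50, 147.50).
ΣA = 45459.00 in²
ΣAx̄ = (48000.00)(120.00) + (-2541.00)(92.50) = 5524957.50 in³
ΣAȳ = (48000.00)(100.00) + (-2541.00)(147.50) = 4425202.50 in³
x̄ = 5524957.50 / 45459.00 = 121.54 in
ȳ = 4425202.50 / 45459.00 = 97.34 in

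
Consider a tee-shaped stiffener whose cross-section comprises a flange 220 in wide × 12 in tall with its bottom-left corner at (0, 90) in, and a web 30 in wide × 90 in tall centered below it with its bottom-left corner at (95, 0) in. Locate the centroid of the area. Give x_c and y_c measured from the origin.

web: A = 30 × 90 = 2700.00, centroid at (110.00, 45.00).
flange: A = 220 × 12 = 2640.00, centroid at (110.00, 96.00).
ΣA = 5340.00 in²
ΣAx_c = (2700.00)(110.00) + (2640.00)(110.00) = 587400.00 in³
ΣAy_c = (2700.00)(45.00) + (2640.00)(96.00) = 374940.00 in³
x_c = 587400.00 / 5340.00 = 110.00 in
y_c = 374940.00 / 5340.00 = 70.21 in

x_c = 110.00 in, y_c = 70.21 in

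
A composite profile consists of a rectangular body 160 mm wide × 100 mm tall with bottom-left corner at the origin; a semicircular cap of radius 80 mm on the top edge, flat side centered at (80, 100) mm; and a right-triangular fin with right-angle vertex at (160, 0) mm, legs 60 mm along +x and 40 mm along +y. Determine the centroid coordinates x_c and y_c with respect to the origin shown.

x_c = 84.40 mm, y_c = 79.35 mm

rectangular body: A = 160 × 100 = 16000.00, centroid at (80.00, 50.00).
semicircular top: A = ½π·80² = 10053.10, centroid at (80.00, 133.95).
triangular fin: A = ½·60·40 = 1200.00, centroid at (180.00, 13.33).
ΣA = 27253.10 mm²
ΣAx_c = (16000.00)(80.00) + (10053.10)(80.00) + (1200.00)(180.00) = 2300247.72 mm³
ΣAy_c = (16000.00)(50.00) + (10053.10)(133.95) + (1200.00)(13.33) = 2162642.98 mm³
x_c = 2300247.72 / 27253.10 = 84.40 mm
y_c = 2162642.98 / 27253.10 = 79.35 mm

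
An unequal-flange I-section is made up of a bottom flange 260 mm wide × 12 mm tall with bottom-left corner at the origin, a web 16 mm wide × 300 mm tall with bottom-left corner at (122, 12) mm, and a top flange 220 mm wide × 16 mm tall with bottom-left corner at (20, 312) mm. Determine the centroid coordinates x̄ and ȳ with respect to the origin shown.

x̄ = 130.00 mm, ȳ = 168.07 mm

bottom flange: A = 260 × 12 = 3120.00, centroid at (130.00, 6.00).
web: A = 16 × 300 = 4800.00, centroid at (130.00, 162.00).
top flange: A = 220 × 16 = 3520.00, centroid at (130.00, 320.00).
ΣA = 11440.00 mm², ΣAx̄ = 1487200.00 mm³, ΣAȳ = 1922720.00 mm³.
x̄ = 1487200.00/11440.00 = 130.00 mm; ȳ = 1922720.00/11440.00 = 168.07 mm.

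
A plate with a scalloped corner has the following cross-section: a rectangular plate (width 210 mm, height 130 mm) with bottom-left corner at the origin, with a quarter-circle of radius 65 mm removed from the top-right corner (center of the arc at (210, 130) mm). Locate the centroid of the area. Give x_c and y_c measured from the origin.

x_c = 94.29 mm, y_c = 59.82 mm

plate: A = 210 × 130 = 27300.00, centroid at (105.00, 65.00).
removed quarter-circle: A = −¼π·65² = -3318.31, centroid at (182.41, 102.41).
ΣA = 23981.69 mm², ΣAx_c = 2261197.15 mm³, ΣAy_c = 1434661.73 mm³.
x_c = 2261197.15/23981.69 = 94.29 mm; y_c = 1434661.73/23981.69 = 59.82 mm.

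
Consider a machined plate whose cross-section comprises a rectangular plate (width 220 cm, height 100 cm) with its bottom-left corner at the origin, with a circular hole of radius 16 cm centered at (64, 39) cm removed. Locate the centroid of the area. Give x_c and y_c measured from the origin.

x_c = 111.75 cm, y_c = 50.42 cm

Part | A | x̄ᵢ | ȳᵢ | A·x̄ᵢ | A·ȳᵢ
plate | 22000.00 | 110.00 | 50.00 | 2420000.00 | 1100000.00
hole | -804.25 | 64.00 | 39.00 | -51471.85 | -31365.66
Σ | 21195.75 |  |  | 2368528.15 | 1068634.34
x_c = 2368528.15 / 21195.75 = 111.75 cm
y_c = 1068634.34 / 21195.75 = 50.42 cm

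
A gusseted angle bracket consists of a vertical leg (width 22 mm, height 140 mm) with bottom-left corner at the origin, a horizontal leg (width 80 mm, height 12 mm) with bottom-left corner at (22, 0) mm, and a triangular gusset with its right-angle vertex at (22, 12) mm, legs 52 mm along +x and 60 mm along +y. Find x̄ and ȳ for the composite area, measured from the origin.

vertical leg: A = 22 × 140 = 3080.00, centroid at (11.00, 70.00).
horizontal leg: A = 80 × 12 = 960.00, centroid at (62.00, 6.00).
gusset: A = ½·52·60 = 1560.00, centroid at (39.33, 32.00).
ΣA = 5600.00 mm²
ΣAx̄ = (3080.00)(11.00) + (960.00)(62.00) + (1560.00)(39.33) = 154760.00 mm³
ΣAȳ = (3080.00)(70.00) + (960.00)(6.00) + (1560.00)(32.00) = 271280.00 mm³
x̄ = 154760.00 / 5600.00 = 27.64 mm
ȳ = 271280.00 / 5600.00 = 48.44 mm

x̄ = 27.64 mm, ȳ = 48.44 mm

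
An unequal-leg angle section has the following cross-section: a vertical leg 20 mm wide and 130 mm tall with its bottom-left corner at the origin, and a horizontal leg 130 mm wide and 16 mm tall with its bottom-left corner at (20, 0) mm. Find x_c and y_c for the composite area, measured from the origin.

x_c = 43.33 mm, y_c = 39.67 mm

vertical leg: A = 20 × 130 = 2600.00, centroid at (10.00, 65.00).
horizontal leg: A = 130 × 16 = 2080.00, centroid at (85.00, 8.00).
ΣA = 4680.00 mm², ΣAx_c = 202800.00 mm³, ΣAy_c = 185640.00 mm³.
x_c = 202800.00/4680.00 = 43.33 mm; y_c = 185640.00/4680.00 = 39.67 mm.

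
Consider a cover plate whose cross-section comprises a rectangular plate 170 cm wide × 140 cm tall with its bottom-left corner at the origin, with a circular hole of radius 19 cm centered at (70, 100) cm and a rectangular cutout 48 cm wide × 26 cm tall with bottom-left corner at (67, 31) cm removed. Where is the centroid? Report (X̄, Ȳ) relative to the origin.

plate: A = 170 × 140 = 23800.00, centroid at (85.00, 70.00).
hole 1: A = −π·19² = -1134.11, centroid at (70.00, 100.00).
hole 2: A = −(48 × 26) = -1248.00, centroid at (91.00, 44.00).
ΣA = 21417.89 cm², ΣAX̄ = 1830043.95 cm³, ΣAȲ = 1497676.51 cm³.
X̄ = 1830043.95/21417.89 = 85.44 cm; Ȳ = 1497676.51/21417.89 = 69.93 cm.

X̄ = 85.44 cm, Ȳ = 69.93 cm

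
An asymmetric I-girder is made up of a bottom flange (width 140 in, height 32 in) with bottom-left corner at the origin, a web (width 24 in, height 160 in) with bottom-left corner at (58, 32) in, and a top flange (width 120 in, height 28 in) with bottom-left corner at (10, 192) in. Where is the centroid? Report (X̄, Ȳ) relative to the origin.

bottom flange: A = 140 × 32 = 4480.00, centroid at (70.00, 16.00).
web: A = 24 × 160 = 3840.00, centroid at (70.00, 112.00).
top flange: A = 120 × 28 = 3360.00, centroid at (70.00, 206.00).
ΣA = 11680.00 in²
ΣAX̄ = (4480.00)(70.00) + (3840.00)(70.00) + (3360.00)(70.00) = 817600.00 in³
ΣAȲ = (4480.00)(16.00) + (3840.00)(112.00) + (3360.00)(206.00) = 1193920.00 in³
X̄ = 817600.00 / 11680.00 = 70.00 in
Ȳ = 1193920.00 / 11680.00 = 102.22 in

X̄ = 70.00 in, Ȳ = 102.22 in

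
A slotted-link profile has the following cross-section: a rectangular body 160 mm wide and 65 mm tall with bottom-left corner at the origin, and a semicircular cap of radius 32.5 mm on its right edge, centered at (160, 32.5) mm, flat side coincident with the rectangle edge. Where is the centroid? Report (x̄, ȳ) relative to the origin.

x̄ = 92.90 mm, ȳ = 32.50 mm

rectangular body: A = 160 × 65 = 10400.00, centroid at (80.00, 32.50).
semicircular end: A = ½π·32.5² = 1659.15, centroid at (173.79, 32.50).
ΣA = 12059.15 mm², ΣAx̄ = 1120350.00 mm³, ΣAȳ = 391922.49 mm³.
x̄ = 1120350.00/12059.15 = 92.90 mm; ȳ = 391922.49/12059.15 = 32.50 mm.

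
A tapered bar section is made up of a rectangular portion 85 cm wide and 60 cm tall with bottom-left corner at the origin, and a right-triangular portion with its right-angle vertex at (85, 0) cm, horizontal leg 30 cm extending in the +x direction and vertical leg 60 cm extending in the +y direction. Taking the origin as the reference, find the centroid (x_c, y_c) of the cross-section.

x_c = 50.38 cm, y_c = 28.50 cm

rectangular portion: A = 85 × 60 = 5100.00, centroid at (42.50, 30.00).
triangular portion: A = ½·30·60 = 900.00, centroid at (95.00, 20.00).
ΣA = 6000.00 cm²
ΣAx_c = (5100.00)(42.50) + (900.00)(95.00) = 302250.00 cm³
ΣAy_c = (5100.00)(30.00) + (900.00)(20.00) = 171000.00 cm³
x_c = 302250.00 / 6000.00 = 50.38 cm
y_c = 171000.00 / 6000.00 = 28.50 cm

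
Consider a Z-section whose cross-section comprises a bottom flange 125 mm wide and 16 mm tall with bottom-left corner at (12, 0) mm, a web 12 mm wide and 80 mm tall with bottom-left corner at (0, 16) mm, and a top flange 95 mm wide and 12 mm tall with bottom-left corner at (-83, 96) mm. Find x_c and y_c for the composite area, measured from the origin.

x_c = 27.88 mm, y_c = 45.38 mm

bottom flange: A = 125 × 16 = 2000.00, centroid at (74.50, 8.00).
web: A = 12 × 80 = 960.00, centroid at (6.00, 56.00).
top flange: A = 95 × 12 = 1140.00, centroid at (-35.50, 102.00).
ΣA = 4100.00 mm², ΣAx_c = 114290.00 mm³, ΣAy_c = 186040.00 mm³.
x_c = 114290.00/4100.00 = 27.88 mm; y_c = 186040.00/4100.00 = 45.38 mm.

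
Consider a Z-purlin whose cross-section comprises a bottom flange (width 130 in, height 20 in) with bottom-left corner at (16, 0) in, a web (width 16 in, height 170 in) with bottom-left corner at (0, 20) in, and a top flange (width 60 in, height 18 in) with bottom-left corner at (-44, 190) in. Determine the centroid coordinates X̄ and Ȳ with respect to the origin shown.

Part | A | x̄ᵢ | ȳᵢ | A·x̄ᵢ | A·ȳᵢ
bottom flange | 2600.00 | 81.00 | 10.00 | 210600.00 | 26000.00
web | 2720.00 | 8.00 | 105.00 | 21760.00 | 285600.00
top flange | 1080.00 | -14.00 | 199.00 | -15120.00 | 214920.00
Σ | 6400.00 |  |  | 217240.00 | 526520.00
X̄ = 217240.00 / 6400.00 = 33.94 in
Ȳ = 526520.00 / 6400.00 = 82.27 in

X̄ = 33.94 in, Ȳ = 82.27 in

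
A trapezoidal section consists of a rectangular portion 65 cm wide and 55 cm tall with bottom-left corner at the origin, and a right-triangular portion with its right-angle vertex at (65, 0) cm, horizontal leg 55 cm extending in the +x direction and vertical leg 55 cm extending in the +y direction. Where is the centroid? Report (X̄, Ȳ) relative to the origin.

X̄ = 47.61 cm, Ȳ = 24.77 cm

rectangular portion: A = 65 × 55 = 3575.00, centroid at (32.50, 27.50).
triangular portion: A = ½·55·55 = 1512.50, centroid at (83.33, 18.33).
ΣA = 5087.50 cm², ΣAX̄ = 242229.17 cm³, ΣAȲ = 126041.67 cm³.
X̄ = 242229.17/5087.50 = 47.61 cm; Ȳ = 126041.67/5087.50 = 24.77 cm.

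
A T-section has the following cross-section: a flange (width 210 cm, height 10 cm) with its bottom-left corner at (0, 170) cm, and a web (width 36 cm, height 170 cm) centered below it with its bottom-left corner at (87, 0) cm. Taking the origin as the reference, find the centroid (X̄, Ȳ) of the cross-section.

Part | A | x̄ᵢ | ȳᵢ | A·x̄ᵢ | A·ȳᵢ
web | 6120.00 | 105.00 | 85.00 | 642600.00 | 520200.00
flange | 2100.00 | 105.00 | 175.00 | 220500.00 | 367500.00
Σ | 8220.00 |  |  | 863100.00 | 887700.00
X̄ = 863100.00 / 8220.00 = 105.00 cm
Ȳ = 887700.00 / 8220.00 = 107.99 cm

X̄ = 105.00 cm, Ȳ = 107.99 cm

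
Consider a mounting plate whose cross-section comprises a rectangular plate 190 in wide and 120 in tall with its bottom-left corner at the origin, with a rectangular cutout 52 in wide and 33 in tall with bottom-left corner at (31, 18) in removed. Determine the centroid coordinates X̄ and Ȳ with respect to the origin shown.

X̄ = 98.09 in, Ȳ = 62.08 in

plate: A = 190 × 120 = 22800.00, centroid at (95.00, 60.00).
hole: A = −(52 × 33) = -1716.00, centroid at (57.00, 34.50).
ΣA = 21084.00 in², ΣAX̄ = 2068188.00 in³, ΣAȲ = 1308798.00 in³.
X̄ = 2068188.00/21084.00 = 98.09 in; Ȳ = 1308798.00/21084.00 = 62.08 in.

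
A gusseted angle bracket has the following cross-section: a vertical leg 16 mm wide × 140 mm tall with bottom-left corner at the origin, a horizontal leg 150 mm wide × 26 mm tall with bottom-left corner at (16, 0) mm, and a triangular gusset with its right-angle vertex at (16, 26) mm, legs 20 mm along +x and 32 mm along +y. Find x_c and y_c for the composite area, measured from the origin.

Part | A | x̄ᵢ | ȳᵢ | A·x̄ᵢ | A·ȳᵢ
vertical leg | 2240.00 | 8.00 | 70.00 | 17920.00 | 156800.00
horizontal leg | 3900.00 | 91.00 | 13.00 | 354900.00 | 50700.00
gusset | 320.00 | 22.67 | 36.67 | 7253.33 | 11733.33
Σ | 6460.00 |  |  | 380073.33 | 219233.33
x_c = 380073.33 / 6460.00 = 58.83 mm
y_c = 219233.33 / 6460.00 = 33.94 mm

x_c = 58.83 mm, y_c = 33.94 mm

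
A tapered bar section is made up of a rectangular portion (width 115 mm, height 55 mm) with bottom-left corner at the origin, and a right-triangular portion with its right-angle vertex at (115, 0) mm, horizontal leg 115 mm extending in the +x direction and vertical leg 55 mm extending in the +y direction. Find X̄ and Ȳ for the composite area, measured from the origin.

rectangular portion: A = 115 × 55 = 6325.00, centroid at (57.50, 27.50).
triangular portion: A = ½·115·55 = 3162.50, centroid at (153.33, 18.33).
ΣA = 9487.50 mm²
ΣAX̄ = (6325.00)(57.50) + (3162.50)(153.33) = 848604.17 mm³
ΣAȲ = (6325.00)(27.50) + (3162.50)(18.33) = 231916.67 mm³
X̄ = 848604.17 / 9487.50 = 89.44 mm
Ȳ = 231916.67 / 9487.50 = 24.44 mm

X̄ = 89.44 mm, Ȳ = 24.44 mm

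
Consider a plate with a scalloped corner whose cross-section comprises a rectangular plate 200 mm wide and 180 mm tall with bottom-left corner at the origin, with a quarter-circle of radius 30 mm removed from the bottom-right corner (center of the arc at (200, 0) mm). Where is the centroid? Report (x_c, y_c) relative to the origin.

x_c = 98.25 mm, y_c = 91.55 mm

plate: A = 200 × 180 = 36000.00, centroid at (100.00, 90.00).
removed quarter-circle: A = −¼π·30² = -706.86, centroid at (187.27, 12.73).
ΣA = 35293.14 mm², ΣAx_c = 3467628.33 mm³, ΣAy_c = 3231000.00 mm³.
x_c = 3467628.33/35293.14 = 98.25 mm; y_c = 3231000.00/35293.14 = 91.55 mm.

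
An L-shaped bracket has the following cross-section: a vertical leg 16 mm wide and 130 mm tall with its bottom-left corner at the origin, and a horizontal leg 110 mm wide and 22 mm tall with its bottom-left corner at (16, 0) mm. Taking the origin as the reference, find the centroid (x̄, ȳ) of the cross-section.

x̄ = 41.88 mm, ȳ = 35.96 mm

vertical leg: A = 16 × 130 = 2080.00, centroid at (8.00, 65.00).
horizontal leg: A = 110 × 22 = 2420.00, centroid at (71.00, 11.00).
ΣA = 4500.00 mm², ΣAx̄ = 188460.00 mm³, ΣAȳ = 161820.00 mm³.
x̄ = 188460.00/4500.00 = 41.88 mm; ȳ = 161820.00/4500.00 = 35.96 mm.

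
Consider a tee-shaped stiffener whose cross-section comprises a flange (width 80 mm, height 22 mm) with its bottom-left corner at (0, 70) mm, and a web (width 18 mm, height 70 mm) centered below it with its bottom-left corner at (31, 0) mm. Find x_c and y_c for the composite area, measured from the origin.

web: A = 18 × 70 = 1260.00, centroid at (40.00, 35.00).
flange: A = 80 × 22 = 1760.00, centroid at (40.00, 81.00).
ΣA = 3020.00 mm²
ΣAx_c = (1260.00)(40.00) + (1760.00)(40.00) = 120800.00 mm³
ΣAy_c = (1260.00)(35.00) + (1760.00)(81.00) = 186660.00 mm³
x_c = 120800.00 / 3020.00 = 40.00 mm
y_c = 186660.00 / 3020.00 = 61.81 mm

x_c = 40.00 mm, y_c = 61.81 mm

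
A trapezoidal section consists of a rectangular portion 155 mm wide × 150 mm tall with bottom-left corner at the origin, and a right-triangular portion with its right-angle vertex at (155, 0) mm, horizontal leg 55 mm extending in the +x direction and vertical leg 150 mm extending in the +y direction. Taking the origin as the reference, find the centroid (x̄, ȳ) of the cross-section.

rectangular portion: A = 155 × 150 = 23250.00, centroid at (77.50, 75.00).
triangular portion: A = ½·55·150 = 4125.00, centroid at (173.33, 50.00).
ΣA = 27375.00 mm²
ΣAx̄ = (23250.00)(77.50) + (4125.00)(173.33) = 2516875.00 mm³
ΣAȳ = (23250.00)(75.00) + (4125.00)(50.00) = 1950000.00 mm³
x̄ = 2516875.00 / 27375.00 = 91.94 mm
ȳ = 1950000.00 / 27375.00 = 71.23 mm

x̄ = 91.94 mm, ȳ = 71.23 mm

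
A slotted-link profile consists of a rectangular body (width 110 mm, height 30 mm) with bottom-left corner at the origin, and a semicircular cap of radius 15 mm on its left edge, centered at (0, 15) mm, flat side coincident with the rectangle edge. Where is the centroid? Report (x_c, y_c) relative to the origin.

x_c = 49.06 mm, y_c = 15.00 mm

rectangular body: A = 110 × 30 = 3300.00, centroid at (55.00, 15.00).
semicircular end: A = ½π·15² = 353.43, centroid at (-6.37, 15.00).
ΣA = 3653.43 mm²
ΣAx_c = (3300.00)(55.00) + (353.43)(-6.37) = 179250.00 mm³
ΣAy_c = (3300.00)(15.00) + (353.43)(15.00) = 54801.44 mm³
x_c = 179250.00 / 3653.43 = 49.06 mm
y_c = 54801.44 / 3653.43 = 15.00 mm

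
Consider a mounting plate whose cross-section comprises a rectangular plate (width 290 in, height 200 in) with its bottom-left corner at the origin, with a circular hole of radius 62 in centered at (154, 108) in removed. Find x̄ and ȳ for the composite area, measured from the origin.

plate: A = 290 × 200 = 58000.00, centroid at (145.00, 100.00).
hole: A = −π·62² = -12076.28, centroid at (154.00, 108.00).
ΣA = 45923.72 in²
ΣAx̄ = (58000.00)(145.00) + (-12076.28)(154.00) = 6550252.55 in³
ΣAȳ = (58000.00)(100.00) + (-12076.28)(108.00) = 4495761.53 in³
x̄ = 6550252.55 / 45923.72 = 142.63 in
ȳ = 4495761.53 / 45923.72 = 97.90 in

x̄ = 142.63 in, ȳ = 97.90 in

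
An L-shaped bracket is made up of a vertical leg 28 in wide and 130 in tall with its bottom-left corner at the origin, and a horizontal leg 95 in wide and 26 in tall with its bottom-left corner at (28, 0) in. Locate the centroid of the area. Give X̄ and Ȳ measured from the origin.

vertical leg: A = 28 × 130 = 3640.00, centroid at (14.00, 65.00).
horizontal leg: A = 95 × 26 = 2470.00, centroid at (75.50, 13.00).
ΣA = 6110.00 in², ΣAX̄ = 237445.00 in³, ΣAȲ = 268710.00 in³.
X̄ = 237445.00/6110.00 = 38.86 in; Ȳ = 268710.00/6110.00 = 43.98 in.

X̄ = 38.86 in, Ȳ = 43.98 in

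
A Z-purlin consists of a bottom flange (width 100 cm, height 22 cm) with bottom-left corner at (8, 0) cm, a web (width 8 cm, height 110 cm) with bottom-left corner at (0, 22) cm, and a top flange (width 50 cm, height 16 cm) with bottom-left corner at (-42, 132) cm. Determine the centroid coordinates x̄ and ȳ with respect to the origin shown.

x̄ = 30.29 cm, ȳ = 52.57 cm

Part | A | x̄ᵢ | ȳᵢ | A·x̄ᵢ | A·ȳᵢ
bottom flange | 2200.00 | 58.00 | 11.00 | 127600.00 | 24200.00
web | 880.00 | 4.00 | 77.00 | 3520.00 | 67760.00
top flange | 800.00 | -17.00 | 140.00 | -13600.00 | 112000.00
Σ | 3880.00 |  |  | 117520.00 | 203960.00
x̄ = 117520.00 / 3880.00 = 30.29 cm
ȳ = 203960.00 / 3880.00 = 52.57 cm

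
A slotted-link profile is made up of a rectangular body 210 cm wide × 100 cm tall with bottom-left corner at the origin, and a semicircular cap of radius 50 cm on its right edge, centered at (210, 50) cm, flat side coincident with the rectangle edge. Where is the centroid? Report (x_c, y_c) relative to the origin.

rectangular body: A = 210 × 100 = 21000.00, centroid at (105.00, 50.00).
semicircular end: A = ½π·50² = 3926.99, centroid at (231.22, 50.00).
ΣA = 24926.99 cm², ΣAx_c = 3113001.40 cm³, ΣAy_c = 1246349.54 cm³.
x_c = 3113001.40/24926.99 = 124.88 cm; y_c = 1246349.54/24926.99 = 50.00 cm.

x_c = 124.88 cm, y_c = 50.00 cm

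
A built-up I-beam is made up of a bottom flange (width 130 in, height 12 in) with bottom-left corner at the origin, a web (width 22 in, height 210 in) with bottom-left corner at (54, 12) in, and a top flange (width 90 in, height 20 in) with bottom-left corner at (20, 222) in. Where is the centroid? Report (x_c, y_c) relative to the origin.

x_c = 65.00 in, y_c = 121.24 in

bottom flange: A = 130 × 12 = 1560.00, centroid at (65.00, 6.00).
web: A = 22 × 210 = 4620.00, centroid at (65.00, 117.00).
top flange: A = 90 × 20 = 1800.00, centroid at (65.00, 232.00).
ΣA = 7980.00 in²
ΣAx_c = (1560.00)(65.00) + (4620.00)(65.00) + (1800.00)(65.00) = 518700.00 in³
ΣAy_c = (1560.00)(6.00) + (4620.00)(117.00) + (1800.00)(232.00) = 967500.00 in³
x_c = 518700.00 / 7980.00 = 65.00 in
y_c = 967500.00 / 7980.00 = 121.24 in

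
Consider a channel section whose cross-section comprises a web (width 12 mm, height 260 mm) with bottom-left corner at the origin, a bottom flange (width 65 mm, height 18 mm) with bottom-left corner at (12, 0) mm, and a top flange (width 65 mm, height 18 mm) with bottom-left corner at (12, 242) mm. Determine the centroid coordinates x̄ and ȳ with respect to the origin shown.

Part | A | x̄ᵢ | ȳᵢ | A·x̄ᵢ | A·ȳᵢ
web | 3120.00 | 6.00 | 130.00 | 18720.00 | 405600.00
bottom flange | 1170.00 | 44.50 | 9.00 | 52065.00 | 10530.00
top flange | 1170.00 | 44.50 | 251.00 | 52065.00 | 293670.00
Σ | 5460.00 |  |  | 122850.00 | 709800.00
x̄ = 122850.00 / 5460.00 = 22.50 mm
ȳ = 709800.00 / 5460.00 = 130.00 mm

x̄ = 22.50 mm, ȳ = 130.00 mm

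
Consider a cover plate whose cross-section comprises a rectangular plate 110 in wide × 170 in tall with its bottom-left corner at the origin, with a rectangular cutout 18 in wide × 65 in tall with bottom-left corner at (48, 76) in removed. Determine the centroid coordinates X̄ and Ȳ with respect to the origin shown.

plate: A = 110 × 170 = 18700.00, centroid at (55.00, 85.00).
hole: A = −(18 × 65) = -1170.00, centroid at (57.00, 108.50).
ΣA = 17530.00 in², ΣAX̄ = 961810.00 in³, ΣAȲ = 1462555.00 in³.
X̄ = 961810.00/17530.00 = 54.87 in; Ȳ = 1462555.00/17530.00 = 83.43 in.

X̄ = 54.87 in, Ȳ = 83.43 in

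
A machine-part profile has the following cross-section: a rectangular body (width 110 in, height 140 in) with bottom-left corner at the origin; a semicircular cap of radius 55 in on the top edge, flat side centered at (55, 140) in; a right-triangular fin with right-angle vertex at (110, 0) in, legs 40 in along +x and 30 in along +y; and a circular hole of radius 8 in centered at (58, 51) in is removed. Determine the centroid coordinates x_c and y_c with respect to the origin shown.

rectangular body: A = 110 × 140 = 15400.00, centroid at (55.00, 70.00).
semicircular top: A = ½π·55² = 4751.66, centroid at (55.00, 163.34).
triangular fin: A = ½·40·30 = 600.00, centroid at (123.33, 10.00).
hole: A = −π·8² = -201.06, centroid at (58.00, 51.00).
ΣA = 20550.60 in², ΣAx_c = 1170679.65 in³, ΣAy_c = 1849894.75 in³.
x_c = 1170679.65/20550.60 = 56.97 in; y_c = 1849894.75/20550.60 = 90.02 in.

x_c = 56.97 in, y_c = 90.02 in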